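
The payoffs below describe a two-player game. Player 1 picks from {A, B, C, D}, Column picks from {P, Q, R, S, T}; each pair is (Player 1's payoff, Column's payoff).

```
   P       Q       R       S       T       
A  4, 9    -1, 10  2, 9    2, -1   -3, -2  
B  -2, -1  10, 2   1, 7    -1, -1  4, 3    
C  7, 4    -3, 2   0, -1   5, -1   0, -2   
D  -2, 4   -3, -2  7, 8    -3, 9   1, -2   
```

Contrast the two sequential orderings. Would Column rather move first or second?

If Player 1 leads: Column's best replies are A→Q, B→R, C→P, D→S; Player 1's induced payoffs -1, 1, 7, -3; outcome (C, P), payoffs (7, 4).
If Column leads: Player 1's best replies are P→C, Q→B, R→D, S→C, T→B; Column's induced payoffs 4, 2, 8, -1, 3; outcome (D, R), payoffs (7, 8).
Column gets 8 moving first and 4 moving second, so Column prefers to move first.

first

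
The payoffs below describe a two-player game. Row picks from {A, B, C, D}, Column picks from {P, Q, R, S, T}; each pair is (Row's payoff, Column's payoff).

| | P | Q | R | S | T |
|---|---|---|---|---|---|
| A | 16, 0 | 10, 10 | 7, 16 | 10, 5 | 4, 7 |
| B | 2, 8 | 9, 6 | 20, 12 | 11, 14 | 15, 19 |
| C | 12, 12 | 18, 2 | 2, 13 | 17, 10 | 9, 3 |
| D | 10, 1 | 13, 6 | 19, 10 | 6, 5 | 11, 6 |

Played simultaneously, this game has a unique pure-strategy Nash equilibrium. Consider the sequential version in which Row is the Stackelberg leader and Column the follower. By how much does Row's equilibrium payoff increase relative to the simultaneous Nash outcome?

Work backward from Column's decision.
- A → Column plays R (best of 0, 10, 16, 5, 7); Row gets 7.
- B → Column plays T (best of 8, 6, 12, 14, 19); Row gets 15.
- C → Column plays R (best of 12, 2, 13, 10, 3); Row gets 2.
- D → Column plays R (best of 1, 6, 10, 5, 6); Row gets 19.
Among 7, 15, 2, 19, the best is 19 at D. Subgame-perfect outcome: (D, R) with payoffs (19, 10).
Under simultaneous play:
Row's best replies: P→A; Q→C; R→B; S→C; T→B.
Column's best replies: A→R; B→T; C→R; D→R.
The unique mutual best reply is (B, T), giving (15, 19).
Row's commitment gain: 19 − 15 = 4.

4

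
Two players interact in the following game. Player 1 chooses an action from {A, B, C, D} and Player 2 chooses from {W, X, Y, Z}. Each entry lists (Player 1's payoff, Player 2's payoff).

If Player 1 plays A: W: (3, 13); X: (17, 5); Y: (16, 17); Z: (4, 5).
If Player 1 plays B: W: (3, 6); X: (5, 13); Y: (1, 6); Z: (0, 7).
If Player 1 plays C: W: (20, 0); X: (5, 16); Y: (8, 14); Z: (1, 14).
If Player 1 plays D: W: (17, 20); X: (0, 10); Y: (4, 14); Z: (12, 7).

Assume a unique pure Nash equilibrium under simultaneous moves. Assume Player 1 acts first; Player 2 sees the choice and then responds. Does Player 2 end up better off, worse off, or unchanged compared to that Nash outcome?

Work backward from Player 2's decision.
- A → Player 2 plays Y (best of 13, 5, 17, 5); Player 1 gets 16.
- B → Player 2 plays X (best of 6, 13, 6, 7); Player 1 gets 5.
- C → Player 2 plays X (best of 0, 16, 14, 14); Player 1 gets 5.
- D → Player 2 plays W (best of 20, 10, 14, 7); Player 1 gets 17.
Player 1's induced payoffs are 16, 5, 5, 17, so Player 1 commits to D. Subgame-perfect outcome: (D, W) with payoffs (17, 20).
For the simultaneous game, intersect best replies.
Player 1's best replies: W→C; X→A; Y→A; Z→D.
Player 2's best replies: A→Y; B→X; C→X; D→W.
The unique mutual best reply is (A, Y), giving (16, 17).
Player 2 earns 20 sequentially versus 17 at the Nash outcome: better off.

better off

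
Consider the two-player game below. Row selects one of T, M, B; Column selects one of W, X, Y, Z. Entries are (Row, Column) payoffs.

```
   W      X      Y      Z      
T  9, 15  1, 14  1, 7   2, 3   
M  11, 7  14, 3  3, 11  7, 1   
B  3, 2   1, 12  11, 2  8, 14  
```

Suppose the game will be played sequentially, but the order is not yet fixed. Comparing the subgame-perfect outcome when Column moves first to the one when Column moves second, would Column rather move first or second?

If Row leads: Column's best replies are T→W, M→Y, B→Z; Row's induced payoffs 9, 3, 8; outcome (T, W), payoffs (9, 15).
If Column leads: Row's best replies are W→M, X→M, Y→B, Z→B; Column's induced payoffs 7, 3, 2, 14; outcome (B, Z), payoffs (8, 14).
Column gets 14 moving first and 15 moving second, so Column prefers to move second.

second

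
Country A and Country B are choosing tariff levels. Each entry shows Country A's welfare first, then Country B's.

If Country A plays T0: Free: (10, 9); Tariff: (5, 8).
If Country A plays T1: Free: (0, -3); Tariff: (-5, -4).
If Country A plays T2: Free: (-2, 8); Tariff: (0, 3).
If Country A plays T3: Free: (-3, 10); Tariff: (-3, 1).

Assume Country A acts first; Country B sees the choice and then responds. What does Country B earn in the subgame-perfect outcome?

Country B best-responds to each possible Country A move:
- T0 → Country B plays Free (best of 9, 8); Country A gets 10.
- T1 → Country B plays Free (best of -3, -4); Country A gets 0.
- T2 → Country B plays Free (best of 8, 3); Country A gets -2.
- T3 → Country B plays Free (best of 10, 1); Country A gets -3.
Maximizing over 10, 0, -2, -3, Country A chooses T0. Subgame-perfect outcome: (T0, Free) with payoffs (10, 9).

9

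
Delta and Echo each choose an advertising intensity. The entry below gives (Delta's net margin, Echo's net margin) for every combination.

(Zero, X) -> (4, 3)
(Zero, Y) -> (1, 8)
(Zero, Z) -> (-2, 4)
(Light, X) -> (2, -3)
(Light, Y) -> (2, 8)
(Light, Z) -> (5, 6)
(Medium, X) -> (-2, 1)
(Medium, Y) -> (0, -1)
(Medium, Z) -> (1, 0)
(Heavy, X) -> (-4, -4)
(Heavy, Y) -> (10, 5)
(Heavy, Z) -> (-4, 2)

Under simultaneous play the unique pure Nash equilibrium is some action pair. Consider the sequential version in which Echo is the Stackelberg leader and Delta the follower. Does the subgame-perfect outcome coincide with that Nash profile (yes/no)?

Delta best-responds to each possible Echo move:
- X: Delta compares 4, 2, -2, -4 and picks Zero; Echo would get 3.
- Y: Delta compares 1, 2, 0, 10 and picks Heavy; Echo would get 5.
- Z: Delta compares -2, 5, 1, -4 and picks Light; Echo would get 6.
Among 3, 5, 6, the best is 6 at Z. Subgame-perfect outcome: (Light, Z) with payoffs (5, 6).
For the simultaneous game, intersect best replies.
Delta's best replies: X→Zero; Y→Heavy; Z→Light.
Echo's best replies: Zero→Y; Light→Y; Medium→X; Heavy→Y.
The unique mutual best reply is (Heavy, Y), giving (10, 5).
Sequential outcome (Light, Z) differs from the Nash profile (Heavy, Y).

no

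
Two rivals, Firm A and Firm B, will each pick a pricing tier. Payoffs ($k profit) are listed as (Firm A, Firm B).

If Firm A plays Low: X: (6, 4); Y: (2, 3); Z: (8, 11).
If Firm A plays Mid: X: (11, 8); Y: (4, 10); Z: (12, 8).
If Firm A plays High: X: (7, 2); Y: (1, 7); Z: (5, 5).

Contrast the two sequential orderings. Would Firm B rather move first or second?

If Firm A leads: Firm B's best replies are Low→Z, Mid→Y, High→Y; Firm A's induced payoffs 8, 4, 1; outcome (Low, Z), payoffs (8, 11).
If Firm B leads: Firm A's best replies are X→Mid, Y→Mid, Z→Mid; Firm B's induced payoffs 8, 10, 8; outcome (Mid, Y), payoffs (4, 10).
Firm B gets 10 moving first and 11 moving second, so Firm B prefers to move second.

second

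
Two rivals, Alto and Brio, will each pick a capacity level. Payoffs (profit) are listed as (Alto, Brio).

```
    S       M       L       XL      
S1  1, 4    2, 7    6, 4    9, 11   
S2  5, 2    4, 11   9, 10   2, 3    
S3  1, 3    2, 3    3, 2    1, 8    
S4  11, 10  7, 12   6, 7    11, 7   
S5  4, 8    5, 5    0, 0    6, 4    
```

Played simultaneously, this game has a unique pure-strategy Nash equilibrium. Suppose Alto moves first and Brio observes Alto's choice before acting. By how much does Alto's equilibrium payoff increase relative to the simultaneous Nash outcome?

Work backward from Brio's decision.
- S1: Brio compares 4, 7, 4, 11 and picks XL; Alto would get 9.
- S2: Brio compares 2, 11, 10, 3 and picks M; Alto would get 4.
- S3: Brio compares 3, 3, 2, 8 and picks XL; Alto would get 1.
- S4: Brio compares 10, 12, 7, 7 and picks M; Alto would get 7.
- S5: Brio compares 8, 5, 0, 4 and picks S; Alto would get 4.
Maximizing over 9, 4, 1, 7, 4, Alto chooses S1. Subgame-perfect outcome: (S1, XL) with payoffs (9, 11).
For the simultaneous game, intersect best replies.
Alto's best replies: S→S4; M→S4; L→S2; XL→S4.
Brio's best replies: S1→XL; S2→M; S3→XL; S4→M; S5→S.
Only (S4, M) has each player best-responding; Nash payoffs (7, 12).
Alto's commitment gain: 9 − 7 = 2.

2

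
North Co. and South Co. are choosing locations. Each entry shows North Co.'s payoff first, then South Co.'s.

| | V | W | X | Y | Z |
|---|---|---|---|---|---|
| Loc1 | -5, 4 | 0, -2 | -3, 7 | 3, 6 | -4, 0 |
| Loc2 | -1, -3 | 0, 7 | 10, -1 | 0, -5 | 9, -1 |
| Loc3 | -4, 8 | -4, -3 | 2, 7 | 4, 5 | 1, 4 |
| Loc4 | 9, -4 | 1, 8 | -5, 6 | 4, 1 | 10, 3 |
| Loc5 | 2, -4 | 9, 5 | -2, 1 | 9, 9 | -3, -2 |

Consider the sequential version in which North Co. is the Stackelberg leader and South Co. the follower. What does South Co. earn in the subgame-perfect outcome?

9

South Co. best-responds to each possible North Co. move:
- Loc1 → South Co. plays X (best of 4, -2, 7, 6, 0); North Co. gets -3.
- Loc2 → South Co. plays W (best of -3, 7, -1, -5, -1); North Co. gets 0.
- Loc3 → South Co. plays V (best of 8, -3, 7, 5, 4); North Co. gets -4.
- Loc4 → South Co. plays W (best of -4, 8, 6, 1, 3); North Co. gets 1.
- Loc5 → South Co. plays Y (best of -4, 5, 1, 9, -2); North Co. gets 9.
North Co.'s induced payoffs are -3, 0, -4, 1, 9, so North Co. commits to Loc5. Subgame-perfect outcome: (Loc5, Y) with payoffs (9, 9).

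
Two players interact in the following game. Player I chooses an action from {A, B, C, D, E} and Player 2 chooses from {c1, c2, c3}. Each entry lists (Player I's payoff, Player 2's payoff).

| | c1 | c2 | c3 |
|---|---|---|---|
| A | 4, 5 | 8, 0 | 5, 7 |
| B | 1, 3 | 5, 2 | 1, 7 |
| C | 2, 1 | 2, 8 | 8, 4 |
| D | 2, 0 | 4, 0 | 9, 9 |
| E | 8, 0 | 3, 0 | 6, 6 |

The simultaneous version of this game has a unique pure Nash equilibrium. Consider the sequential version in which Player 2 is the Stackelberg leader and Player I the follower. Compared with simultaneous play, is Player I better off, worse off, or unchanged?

unchanged

Work backward from Player I's decision.
- c1: Player I compares 4, 1, 2, 2, 8 and picks E; Player 2 would get 0.
- c2: Player I compares 8, 5, 2, 4, 3 and picks A; Player 2 would get 0.
- c3: Player I compares 5, 1, 8, 9, 6 and picks D; Player 2 would get 9.
Among 0, 0, 9, the best is 9 at c3. Subgame-perfect outcome: (D, c3) with payoffs (9, 9).
Under simultaneous play:
Player I's best replies: c1→E; c2→A; c3→D.
Player 2's best replies: A→c3; B→c3; C→c2; D→c3; E→c3.
The unique mutual best reply is (D, c3), giving (9, 9).
Player I earns 9 sequentially versus 9 at the Nash outcome: unchanged.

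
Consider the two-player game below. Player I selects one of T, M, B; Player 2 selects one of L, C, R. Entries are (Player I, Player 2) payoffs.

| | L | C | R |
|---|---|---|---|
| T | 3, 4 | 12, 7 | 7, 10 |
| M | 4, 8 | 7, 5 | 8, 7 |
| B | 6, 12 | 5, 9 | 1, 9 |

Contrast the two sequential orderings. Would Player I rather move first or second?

first

If Player I leads: Player 2's best replies are T→R, M→L, B→L; Player I's induced payoffs 7, 4, 6; outcome (T, R), payoffs (7, 10).
If Player 2 leads: Player I's best replies are L→B, C→T, R→M; Player 2's induced payoffs 12, 7, 7; outcome (B, L), payoffs (6, 12).
Player I gets 7 moving first and 6 moving second, so Player I prefers to move first.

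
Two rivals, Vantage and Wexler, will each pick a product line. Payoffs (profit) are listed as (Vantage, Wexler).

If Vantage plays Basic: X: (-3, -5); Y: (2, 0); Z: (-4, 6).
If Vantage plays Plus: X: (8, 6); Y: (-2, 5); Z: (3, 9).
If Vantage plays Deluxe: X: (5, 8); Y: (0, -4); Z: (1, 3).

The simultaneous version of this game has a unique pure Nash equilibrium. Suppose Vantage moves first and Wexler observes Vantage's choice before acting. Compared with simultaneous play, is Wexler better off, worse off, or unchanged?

Work backward from Wexler's decision.
- Basic → Wexler plays Z (best of -5, 0, 6); Vantage gets -4.
- Plus → Wexler plays Z (best of 6, 5, 9); Vantage gets 3.
- Deluxe → Wexler plays X (best of 8, -4, 3); Vantage gets 5.
Vantage's induced payoffs are -4, 3, 5, so Vantage commits to Deluxe. Subgame-perfect outcome: (Deluxe, X) with payoffs (5, 8).
Now find the simultaneous Nash equilibrium.
Vantage's best replies: X→Plus; Y→Basic; Z→Plus.
Wexler's best replies: Basic→Z; Plus→Z; Deluxe→X.
The unique mutual best reply is (Plus, Z), giving (3, 9).
Wexler earns 8 sequentially versus 9 at the Nash outcome: worse off.

worse off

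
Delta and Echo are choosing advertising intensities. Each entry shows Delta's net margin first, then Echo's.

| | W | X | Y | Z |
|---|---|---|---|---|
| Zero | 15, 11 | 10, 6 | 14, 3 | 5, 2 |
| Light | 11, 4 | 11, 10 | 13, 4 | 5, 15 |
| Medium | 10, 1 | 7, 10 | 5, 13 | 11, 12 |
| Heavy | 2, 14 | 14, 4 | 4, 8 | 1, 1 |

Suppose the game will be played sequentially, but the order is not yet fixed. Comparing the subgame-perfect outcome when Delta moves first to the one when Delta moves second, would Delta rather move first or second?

If Delta leads: Echo's best replies are Zero→W, Light→Z, Medium→Y, Heavy→W; Delta's induced payoffs 15, 5, 5, 2; outcome (Zero, W), payoffs (15, 11).
If Echo leads: Delta's best replies are W→Zero, X→Heavy, Y→Zero, Z→Medium; Echo's induced payoffs 11, 4, 3, 12; outcome (Medium, Z), payoffs (11, 12).
Delta gets 15 moving first and 11 moving second, so Delta prefers to move first.

first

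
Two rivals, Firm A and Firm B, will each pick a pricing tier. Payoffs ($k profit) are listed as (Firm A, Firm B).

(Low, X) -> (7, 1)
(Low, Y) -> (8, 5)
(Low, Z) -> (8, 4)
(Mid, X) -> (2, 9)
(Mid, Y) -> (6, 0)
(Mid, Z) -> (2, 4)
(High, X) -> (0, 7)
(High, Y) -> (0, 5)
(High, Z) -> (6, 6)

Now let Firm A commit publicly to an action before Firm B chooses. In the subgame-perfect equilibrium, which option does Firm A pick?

Low

Work backward from Firm B's decision.
- Low: BR = Y, leader payoff 8.
- Mid: BR = X, leader payoff 2.
- High: BR = X, leader payoff 0.
Among 8, 2, 0, the best is 8 at Low. Subgame-perfect outcome: (Low, Y) with payoffs (8, 5).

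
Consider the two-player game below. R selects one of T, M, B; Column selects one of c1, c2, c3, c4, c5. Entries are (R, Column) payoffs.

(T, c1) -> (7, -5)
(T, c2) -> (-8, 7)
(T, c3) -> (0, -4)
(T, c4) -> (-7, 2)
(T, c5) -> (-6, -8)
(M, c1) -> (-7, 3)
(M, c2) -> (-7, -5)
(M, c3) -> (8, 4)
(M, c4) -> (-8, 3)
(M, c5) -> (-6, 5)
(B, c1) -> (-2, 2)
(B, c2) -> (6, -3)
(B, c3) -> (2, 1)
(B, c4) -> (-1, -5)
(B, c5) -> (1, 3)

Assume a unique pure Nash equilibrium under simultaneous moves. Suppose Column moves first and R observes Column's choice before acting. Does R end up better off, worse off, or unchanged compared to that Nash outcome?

better off

R best-responds to each possible Column move:
- c1: BR = T, leader payoff -5.
- c2: BR = B, leader payoff -3.
- c3: BR = M, leader payoff 4.
- c4: BR = B, leader payoff -5.
- c5: BR = B, leader payoff 3.
Among -5, -3, 4, -5, 3, the best is 4 at c3. Subgame-perfect outcome: (M, c3) with payoffs (8, 4).
Under simultaneous play:
R's best replies: c1→T; c2→B; c3→M; c4→B; c5→B.
Column's best replies: T→c2; M→c5; B→c5.
Only (B, c5) has each player best-responding; Nash payoffs (1, 3).
R earns 8 sequentially versus 1 at the Nash outcome: better off.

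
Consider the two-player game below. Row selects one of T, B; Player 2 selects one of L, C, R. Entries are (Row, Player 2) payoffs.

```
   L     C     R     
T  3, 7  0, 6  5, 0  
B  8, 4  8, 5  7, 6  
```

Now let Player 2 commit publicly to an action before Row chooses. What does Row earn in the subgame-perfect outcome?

7

Row best-responds to each possible Player 2 move:
- L: Row compares 3, 8 and picks B; Player 2 would get 4.
- C: Row compares 0, 8 and picks B; Player 2 would get 5.
- R: Row compares 5, 7 and picks B; Player 2 would get 6.
Maximizing over 4, 5, 6, Player 2 chooses R. Subgame-perfect outcome: (B, R) with payoffs (7, 6).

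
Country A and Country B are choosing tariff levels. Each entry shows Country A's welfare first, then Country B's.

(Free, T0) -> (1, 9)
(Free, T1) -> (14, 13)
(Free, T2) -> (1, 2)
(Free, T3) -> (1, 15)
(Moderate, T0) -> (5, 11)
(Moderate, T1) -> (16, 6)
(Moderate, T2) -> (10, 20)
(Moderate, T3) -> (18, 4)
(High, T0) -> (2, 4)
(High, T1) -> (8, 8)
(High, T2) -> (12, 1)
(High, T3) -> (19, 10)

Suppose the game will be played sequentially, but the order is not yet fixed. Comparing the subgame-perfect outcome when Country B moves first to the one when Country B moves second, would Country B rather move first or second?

first

If Country A leads: Country B's best replies are Free→T3, Moderate→T2, High→T3; Country A's induced payoffs 1, 10, 19; outcome (High, T3), payoffs (19, 10).
If Country B leads: Country A's best replies are T0→Moderate, T1→Moderate, T2→High, T3→High; Country B's induced payoffs 11, 6, 1, 10; outcome (Moderate, T0), payoffs (5, 11).
Country B gets 11 moving first and 10 moving second, so Country B prefers to move first.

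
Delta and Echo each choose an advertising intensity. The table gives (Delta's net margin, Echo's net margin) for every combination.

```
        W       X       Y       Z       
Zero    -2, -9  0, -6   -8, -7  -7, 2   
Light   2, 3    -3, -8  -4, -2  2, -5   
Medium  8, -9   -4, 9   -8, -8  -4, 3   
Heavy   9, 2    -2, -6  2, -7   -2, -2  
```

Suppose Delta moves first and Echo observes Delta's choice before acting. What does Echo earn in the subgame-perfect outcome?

Backward induction with Delta moving first.
- Zero: Echo compares -9, -6, -7, 2 and picks Z; Delta would get -7.
- Light: Echo compares 3, -8, -2, -5 and picks W; Delta would get 2.
- Medium: Echo compares -9, 9, -8, 3 and picks X; Delta would get -4.
- Heavy: Echo compares 2, -6, -7, -2 and picks W; Delta would get 9.
Maximizing over -7, 2, -4, 9, Delta chooses Heavy. Subgame-perfect outcome: (Heavy, W) with payoffs (9, 2).

2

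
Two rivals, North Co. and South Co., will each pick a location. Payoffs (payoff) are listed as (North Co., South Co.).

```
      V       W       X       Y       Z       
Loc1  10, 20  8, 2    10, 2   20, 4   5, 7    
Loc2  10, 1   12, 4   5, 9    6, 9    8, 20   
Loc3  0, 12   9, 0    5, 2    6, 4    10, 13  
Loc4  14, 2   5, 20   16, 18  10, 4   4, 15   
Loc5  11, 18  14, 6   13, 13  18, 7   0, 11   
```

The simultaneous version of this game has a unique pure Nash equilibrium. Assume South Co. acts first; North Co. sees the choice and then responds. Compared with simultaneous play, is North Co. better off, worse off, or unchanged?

North Co. best-responds to each possible South Co. move:
- V: BR = Loc4, leader payoff 2.
- W: BR = Loc5, leader payoff 6.
- X: BR = Loc4, leader payoff 18.
- Y: BR = Loc1, leader payoff 4.
- Z: BR = Loc3, leader payoff 13.
Among 2, 6, 18, 4, 13, the best is 18 at X. Subgame-perfect outcome: (Loc4, X) with payoffs (16, 18).
Now find the simultaneous Nash equilibrium.
North Co.'s best replies: V→Loc4; W→Loc5; X→Loc4; Y→Loc1; Z→Loc3.
South Co.'s best replies: Loc1→V; Loc2→Z; Loc3→Z; Loc4→W; Loc5→V.
The unique mutual best reply is (Loc3, Z), giving (10, 13).
North Co. earns 16 sequentially versus 10 at the Nash outcome: better off.

better off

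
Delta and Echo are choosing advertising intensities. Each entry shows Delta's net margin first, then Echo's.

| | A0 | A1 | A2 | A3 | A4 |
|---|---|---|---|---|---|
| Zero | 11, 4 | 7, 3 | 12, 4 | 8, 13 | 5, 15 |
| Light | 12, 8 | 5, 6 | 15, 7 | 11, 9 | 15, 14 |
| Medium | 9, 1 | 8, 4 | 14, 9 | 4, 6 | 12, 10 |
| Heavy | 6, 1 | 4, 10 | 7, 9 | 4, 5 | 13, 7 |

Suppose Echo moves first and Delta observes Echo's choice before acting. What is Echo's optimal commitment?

Backward induction with Echo moving first.
- A0: BR = Light, leader payoff 8.
- A1: BR = Medium, leader payoff 4.
- A2: BR = Light, leader payoff 7.
- A3: BR = Light, leader payoff 9.
- A4: BR = Light, leader payoff 14.
Among 8, 4, 7, 9, 14, the best is 14 at A4. Subgame-perfect outcome: (Light, A4) with payoffs (15, 14).

A4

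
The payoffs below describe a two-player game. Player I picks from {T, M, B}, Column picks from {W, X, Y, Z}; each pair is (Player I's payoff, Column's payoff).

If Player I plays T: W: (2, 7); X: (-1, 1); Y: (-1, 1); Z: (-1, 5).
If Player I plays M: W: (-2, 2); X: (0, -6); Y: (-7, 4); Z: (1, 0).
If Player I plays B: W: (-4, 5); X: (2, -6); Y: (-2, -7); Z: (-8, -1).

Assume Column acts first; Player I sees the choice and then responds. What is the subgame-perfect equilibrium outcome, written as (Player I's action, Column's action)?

Backward induction with Column moving first.
- W: Player I compares 2, -2, -4 and picks T; Column would get 7.
- X: Player I compares -1, 0, 2 and picks B; Column would get -6.
- Y: Player I compares -1, -7, -2 and picks T; Column would get 1.
- Z: Player I compares -1, 1, -8 and picks M; Column would get 0.
Column's induced payoffs are 7, -6, 1, 0, so Column commits to W. Subgame-perfect outcome: (T, W) with payoffs (2, 7).

(T, W)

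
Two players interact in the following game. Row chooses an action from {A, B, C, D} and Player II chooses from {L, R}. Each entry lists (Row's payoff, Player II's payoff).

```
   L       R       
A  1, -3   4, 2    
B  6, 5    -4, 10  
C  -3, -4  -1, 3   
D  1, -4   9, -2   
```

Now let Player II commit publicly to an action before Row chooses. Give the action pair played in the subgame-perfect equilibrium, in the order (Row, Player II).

Row best-responds to each possible Player II move:
- L: Row compares 1, 6, -3, 1 and picks B; Player II would get 5.
- R: Row compares 4, -4, -1, 9 and picks D; Player II would get -2.
Player II's induced payoffs are 5, -2, so Player II commits to L. Subgame-perfect outcome: (B, L) with payoffs (6, 5).

(B, L)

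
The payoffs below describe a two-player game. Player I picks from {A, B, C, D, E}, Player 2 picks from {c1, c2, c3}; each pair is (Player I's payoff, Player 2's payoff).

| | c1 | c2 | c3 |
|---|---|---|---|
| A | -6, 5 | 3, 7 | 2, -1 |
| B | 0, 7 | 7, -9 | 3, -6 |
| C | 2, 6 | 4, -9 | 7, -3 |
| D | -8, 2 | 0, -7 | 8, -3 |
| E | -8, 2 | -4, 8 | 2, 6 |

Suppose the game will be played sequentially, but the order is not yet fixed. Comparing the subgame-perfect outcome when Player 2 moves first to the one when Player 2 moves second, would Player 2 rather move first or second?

If Player I leads: Player 2's best replies are A→c2, B→c1, C→c1, D→c1, E→c2; Player I's induced payoffs 3, 0, 2, -8, -4; outcome (A, c2), payoffs (3, 7).
If Player 2 leads: Player I's best replies are c1→C, c2→B, c3→D; Player 2's induced payoffs 6, -9, -3; outcome (C, c1), payoffs (2, 6).
Player 2 gets 6 moving first and 7 moving second, so Player 2 prefers to move second.

second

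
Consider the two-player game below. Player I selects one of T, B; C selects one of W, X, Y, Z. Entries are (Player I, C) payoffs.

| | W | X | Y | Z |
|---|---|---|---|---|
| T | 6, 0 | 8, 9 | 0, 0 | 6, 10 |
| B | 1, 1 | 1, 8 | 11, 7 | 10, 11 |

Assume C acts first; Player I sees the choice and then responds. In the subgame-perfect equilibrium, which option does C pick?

Z

Backward induction with C moving first.
- W: Player I compares 6, 1 and picks T; C would get 0.
- X: Player I compares 8, 1 and picks T; C would get 9.
- Y: Player I compares 0, 11 and picks B; C would get 7.
- Z: Player I compares 6, 10 and picks B; C would get 11.
Among 0, 9, 7, 11, the best is 11 at Z. Subgame-perfect outcome: (B, Z) with payoffs (10, 11).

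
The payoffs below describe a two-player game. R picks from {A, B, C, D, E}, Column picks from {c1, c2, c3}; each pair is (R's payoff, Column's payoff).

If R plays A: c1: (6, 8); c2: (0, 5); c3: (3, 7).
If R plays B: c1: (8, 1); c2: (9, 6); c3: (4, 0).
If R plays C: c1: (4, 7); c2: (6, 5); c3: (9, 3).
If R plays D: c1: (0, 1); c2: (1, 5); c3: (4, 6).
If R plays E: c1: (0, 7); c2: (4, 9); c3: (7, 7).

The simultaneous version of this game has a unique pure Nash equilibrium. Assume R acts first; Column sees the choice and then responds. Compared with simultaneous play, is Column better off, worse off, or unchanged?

Solve by backward induction (R leads).
- A → Column plays c1 (best of 8, 5, 7); R gets 6.
- B → Column plays c2 (best of 1, 6, 0); R gets 9.
- C → Column plays c1 (best of 7, 5, 3); R gets 4.
- D → Column plays c3 (best of 1, 5, 6); R gets 4.
- E → Column plays c2 (best of 7, 9, 7); R gets 4.
Among 6, 9, 4, 4, 4, the best is 9 at B. Subgame-perfect outcome: (B, c2) with payoffs (9, 6).
For the simultaneous game, intersect best replies.
R's best replies: c1→B; c2→B; c3→C.
Column's best replies: A→c1; B→c2; C→c1; D→c3; E→c2.
The unique mutual best reply is (B, c2), giving (9, 6).
Column earns 6 sequentially versus 6 at the Nash outcome: unchanged.

unchanged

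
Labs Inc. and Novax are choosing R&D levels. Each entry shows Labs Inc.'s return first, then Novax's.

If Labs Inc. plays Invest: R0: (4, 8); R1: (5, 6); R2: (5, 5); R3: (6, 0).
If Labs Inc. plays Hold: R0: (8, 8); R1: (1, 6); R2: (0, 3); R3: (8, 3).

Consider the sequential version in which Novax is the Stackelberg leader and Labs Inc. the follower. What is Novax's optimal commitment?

R0

Work backward from Labs Inc.'s decision.
- R0: BR = Hold, leader payoff 8.
- R1: BR = Invest, leader payoff 6.
- R2: BR = Invest, leader payoff 5.
- R3: BR = Hold, leader payoff 3.
Maximizing over 8, 6, 5, 3, Novax chooses R0. Subgame-perfect outcome: (Hold, R0) with payoffs (8, 8).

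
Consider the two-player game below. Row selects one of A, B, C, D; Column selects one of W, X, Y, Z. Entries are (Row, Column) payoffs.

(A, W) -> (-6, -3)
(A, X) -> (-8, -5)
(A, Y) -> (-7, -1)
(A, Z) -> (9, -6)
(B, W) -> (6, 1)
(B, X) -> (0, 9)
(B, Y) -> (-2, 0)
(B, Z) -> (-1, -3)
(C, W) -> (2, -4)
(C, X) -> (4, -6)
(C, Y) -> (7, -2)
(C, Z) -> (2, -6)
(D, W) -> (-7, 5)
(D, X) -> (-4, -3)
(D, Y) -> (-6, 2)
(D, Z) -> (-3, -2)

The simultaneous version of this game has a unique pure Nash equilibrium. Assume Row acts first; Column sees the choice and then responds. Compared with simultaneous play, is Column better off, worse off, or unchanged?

Solve by backward induction (Row leads).
- A → Column plays Y (best of -3, -5, -1, -6); Row gets -7.
- B → Column plays X (best of 1, 9, 0, -3); Row gets 0.
- C → Column plays Y (best of -4, -6, -2, -6); Row gets 7.
- D → Column plays W (best of 5, -3, 2, -2); Row gets -7.
Row's induced payoffs are -7, 0, 7, -7, so Row commits to C. Subgame-perfect outcome: (C, Y) with payoffs (7, -2).
Now find the simultaneous Nash equilibrium.
Row's best replies: W→B; X→C; Y→C; Z→A.
Column's best replies: A→Y; B→X; C→Y; D→W.
Only (C, Y) has each player best-responding; Nash payoffs (7, -2).
Column earns -2 sequentially versus -2 at the Nash outcome: unchanged.

unchanged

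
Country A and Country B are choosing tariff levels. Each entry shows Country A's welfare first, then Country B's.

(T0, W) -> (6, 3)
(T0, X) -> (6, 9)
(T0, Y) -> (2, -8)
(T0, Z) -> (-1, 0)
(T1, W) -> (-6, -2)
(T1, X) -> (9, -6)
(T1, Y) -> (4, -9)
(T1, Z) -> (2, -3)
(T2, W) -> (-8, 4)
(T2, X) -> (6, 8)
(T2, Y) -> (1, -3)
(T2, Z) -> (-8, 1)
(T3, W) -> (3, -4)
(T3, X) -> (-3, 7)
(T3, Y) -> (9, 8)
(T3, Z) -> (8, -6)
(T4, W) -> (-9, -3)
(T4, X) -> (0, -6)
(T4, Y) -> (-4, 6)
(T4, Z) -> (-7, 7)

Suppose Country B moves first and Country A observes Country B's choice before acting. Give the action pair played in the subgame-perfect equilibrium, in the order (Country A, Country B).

Work backward from Country A's decision.
- W → Country A plays T0 (best of 6, -6, -8, 3, -9); Country B gets 3.
- X → Country A plays T1 (best of 6, 9, 6, -3, 0); Country B gets -6.
- Y → Country A plays T3 (best of 2, 4, 1, 9, -4); Country B gets 8.
- Z → Country A plays T3 (best of -1, 2, -8, 8, -7); Country B gets -6.
Among 3, -6, 8, -6, the best is 8 at Y. Subgame-perfect outcome: (T3, Y) with payoffs (9, 8).

(T3, Y)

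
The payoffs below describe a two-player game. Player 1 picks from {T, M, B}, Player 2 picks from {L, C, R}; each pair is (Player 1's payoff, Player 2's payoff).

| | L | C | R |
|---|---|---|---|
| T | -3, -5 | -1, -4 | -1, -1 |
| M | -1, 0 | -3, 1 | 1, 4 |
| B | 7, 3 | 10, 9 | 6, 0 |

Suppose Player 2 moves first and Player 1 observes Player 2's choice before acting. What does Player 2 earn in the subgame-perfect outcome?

Backward induction with Player 2 moving first.
- L: BR = B, leader payoff 3.
- C: BR = B, leader payoff 9.
- R: BR = B, leader payoff 0.
Maximizing over 3, 9, 0, Player 2 chooses C. Subgame-perfect outcome: (B, C) with payoffs (10, 9).

9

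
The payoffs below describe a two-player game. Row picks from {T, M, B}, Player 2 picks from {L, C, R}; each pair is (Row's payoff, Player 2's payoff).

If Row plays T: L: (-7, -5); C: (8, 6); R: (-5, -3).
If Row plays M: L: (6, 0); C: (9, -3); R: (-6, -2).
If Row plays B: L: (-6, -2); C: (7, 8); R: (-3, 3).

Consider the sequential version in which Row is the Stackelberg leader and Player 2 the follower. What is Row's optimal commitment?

Backward induction with Row moving first.
- T → Player 2 plays C (best of -5, 6, -3); Row gets 8.
- M → Player 2 plays L (best of 0, -3, -2); Row gets 6.
- B → Player 2 plays C (best of -2, 8, 3); Row gets 7.
Maximizing over 8, 6, 7, Row chooses T. Subgame-perfect outcome: (T, C) with payoffs (8, 6).

T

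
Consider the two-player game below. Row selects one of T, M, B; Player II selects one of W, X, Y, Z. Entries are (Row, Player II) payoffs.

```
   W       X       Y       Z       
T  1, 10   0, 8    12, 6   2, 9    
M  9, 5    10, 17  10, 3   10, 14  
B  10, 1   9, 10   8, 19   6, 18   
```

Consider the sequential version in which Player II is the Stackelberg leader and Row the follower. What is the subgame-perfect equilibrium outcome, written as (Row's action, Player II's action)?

Row best-responds to each possible Player II move:
- W: Row compares 1, 9, 10 and picks B; Player II would get 1.
- X: Row compares 0, 10, 9 and picks M; Player II would get 17.
- Y: Row compares 12, 10, 8 and picks T; Player II would get 6.
- Z: Row compares 2, 10, 6 and picks M; Player II would get 14.
Maximizing over 1, 17, 6, 14, Player II chooses X. Subgame-perfect outcome: (M, X) with payoffs (10, 17).

(M, X)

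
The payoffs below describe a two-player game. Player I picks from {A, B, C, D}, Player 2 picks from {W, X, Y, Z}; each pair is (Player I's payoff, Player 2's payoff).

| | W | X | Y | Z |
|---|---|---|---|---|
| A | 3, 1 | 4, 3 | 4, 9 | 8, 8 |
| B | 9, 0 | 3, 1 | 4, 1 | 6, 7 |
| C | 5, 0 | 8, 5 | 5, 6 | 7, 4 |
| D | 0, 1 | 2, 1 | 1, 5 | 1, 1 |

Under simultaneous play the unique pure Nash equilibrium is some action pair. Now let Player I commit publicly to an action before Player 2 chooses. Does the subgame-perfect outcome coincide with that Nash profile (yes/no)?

Backward induction with Player I moving first.
- A: BR = Y, leader payoff 4.
- B: BR = Z, leader payoff 6.
- C: BR = Y, leader payoff 5.
- D: BR = Y, leader payoff 1.
Maximizing over 4, 6, 5, 1, Player I chooses B. Subgame-perfect outcome: (B, Z) with payoffs (6, 7).
Now find the simultaneous Nash equilibrium.
Player I's best replies: W→B; X→C; Y→C; Z→A.
Player 2's best replies: A→Y; B→Z; C→Y; D→Y.
The unique mutual best reply is (C, Y), giving (5, 6).
Sequential outcome (B, Z) differs from the Nash profile (C, Y).

no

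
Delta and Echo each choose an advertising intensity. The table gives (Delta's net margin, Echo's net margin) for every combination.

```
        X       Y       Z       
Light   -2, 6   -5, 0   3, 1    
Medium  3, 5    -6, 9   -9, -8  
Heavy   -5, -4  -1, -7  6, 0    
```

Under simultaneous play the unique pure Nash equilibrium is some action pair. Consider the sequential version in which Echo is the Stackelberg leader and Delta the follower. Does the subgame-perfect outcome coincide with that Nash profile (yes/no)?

Work backward from Delta's decision.
- X → Delta plays Medium (best of -2, 3, -5); Echo gets 5.
- Y → Delta plays Heavy (best of -5, -6, -1); Echo gets -7.
- Z → Delta plays Heavy (best of 3, -9, 6); Echo gets 0.
Maximizing over 5, -7, 0, Echo chooses X. Subgame-perfect outcome: (Medium, X) with payoffs (3, 5).
Now find the simultaneous Nash equilibrium.
Delta's best replies: X→Medium; Y→Heavy; Z→Heavy.
Echo's best replies: Light→X; Medium→Y; Heavy→Z.
Only (Heavy, Z) has each player best-responding; Nash payoffs (6, 0).
Sequential outcome (Medium, X) differs from the Nash profile (Heavy, Z).

no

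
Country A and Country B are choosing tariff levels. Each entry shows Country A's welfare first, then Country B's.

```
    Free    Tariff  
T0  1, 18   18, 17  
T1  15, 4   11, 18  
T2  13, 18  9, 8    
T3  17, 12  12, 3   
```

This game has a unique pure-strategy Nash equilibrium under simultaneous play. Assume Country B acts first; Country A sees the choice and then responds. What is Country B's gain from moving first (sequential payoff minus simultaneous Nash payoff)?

Country A best-responds to each possible Country B move:
- Free: BR = T3, leader payoff 12.
- Tariff: BR = T0, leader payoff 17.
Among 12, 17, the best is 17 at Tariff. Subgame-perfect outcome: (T0, Tariff) with payoffs (18, 17).
For the simultaneous game, intersect best replies.
Country A's best replies: Free→T3; Tariff→T0.
Country B's best replies: T0→Free; T1→Tariff; T2→Free; T3→Free.
Only (T3, Free) has each player best-responding; Nash payoffs (17, 12).
Country B's commitment gain: 17 − 12 = 5.

5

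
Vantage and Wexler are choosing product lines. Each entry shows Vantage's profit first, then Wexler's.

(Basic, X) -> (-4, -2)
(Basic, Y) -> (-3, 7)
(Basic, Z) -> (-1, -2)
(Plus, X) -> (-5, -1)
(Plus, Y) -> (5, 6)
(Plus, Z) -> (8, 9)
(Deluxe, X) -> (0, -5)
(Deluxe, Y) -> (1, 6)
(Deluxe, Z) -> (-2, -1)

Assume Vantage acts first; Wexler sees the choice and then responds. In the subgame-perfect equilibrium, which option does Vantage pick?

Plus

Work backward from Wexler's decision.
- Basic → Wexler plays Y (best of -2, 7, -2); Vantage gets -3.
- Plus → Wexler plays Z (best of -1, 6, 9); Vantage gets 8.
- Deluxe → Wexler plays Y (best of -5, 6, -1); Vantage gets 1.
Among -3, 8, 1, the best is 8 at Plus. Subgame-perfect outcome: (Plus, Z) with payoffs (8, 9).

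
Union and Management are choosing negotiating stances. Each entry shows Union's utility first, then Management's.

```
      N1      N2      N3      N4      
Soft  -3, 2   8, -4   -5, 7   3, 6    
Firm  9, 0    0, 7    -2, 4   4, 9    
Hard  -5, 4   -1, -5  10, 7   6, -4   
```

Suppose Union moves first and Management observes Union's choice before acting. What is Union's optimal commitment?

Hard

Management best-responds to each possible Union move:
- Soft: BR = N3, leader payoff -5.
- Firm: BR = N4, leader payoff 4.
- Hard: BR = N3, leader payoff 10.
Union's induced payoffs are -5, 4, 10, so Union commits to Hard. Subgame-perfect outcome: (Hard, N3) with payoffs (10, 7).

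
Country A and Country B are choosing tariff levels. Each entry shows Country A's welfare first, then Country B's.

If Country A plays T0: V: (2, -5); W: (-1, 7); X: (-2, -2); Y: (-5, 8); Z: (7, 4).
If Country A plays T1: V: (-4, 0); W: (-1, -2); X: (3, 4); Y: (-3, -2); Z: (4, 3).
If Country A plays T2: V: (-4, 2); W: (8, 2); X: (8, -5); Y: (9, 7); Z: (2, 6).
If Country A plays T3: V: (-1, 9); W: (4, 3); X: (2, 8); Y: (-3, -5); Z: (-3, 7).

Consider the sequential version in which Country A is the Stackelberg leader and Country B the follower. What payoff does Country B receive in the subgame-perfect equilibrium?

Work backward from Country B's decision.
- T0 → Country B plays Y (best of -5, 7, -2, 8, 4); Country A gets -5.
- T1 → Country B plays X (best of 0, -2, 4, -2, 3); Country A gets 3.
- T2 → Country B plays Y (best of 2, 2, -5, 7, 6); Country A gets 9.
- T3 → Country B plays V (best of 9, 3, 8, -5, 7); Country A gets -1.
Maximizing over -5, 3, 9, -1, Country A chooses T2. Subgame-perfect outcome: (T2, Y) with payoffs (9, 7).

7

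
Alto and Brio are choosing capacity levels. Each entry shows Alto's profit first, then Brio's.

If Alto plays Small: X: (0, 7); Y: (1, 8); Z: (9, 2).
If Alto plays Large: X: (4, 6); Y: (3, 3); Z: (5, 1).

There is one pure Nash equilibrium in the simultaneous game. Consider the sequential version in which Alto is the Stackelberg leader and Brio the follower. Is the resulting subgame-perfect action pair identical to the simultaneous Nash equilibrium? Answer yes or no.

Brio best-responds to each possible Alto move:
- Small: Brio compares 7, 8, 2 and picks Y; Alto would get 1.
- Large: Brio compares 6, 3, 1 and picks X; Alto would get 4.
Among 1, 4, the best is 4 at Large. Subgame-perfect outcome: (Large, X) with payoffs (4, 6).
For the simultaneous game, intersect best replies.
Alto's best replies: X→Large; Y→Large; Z→Small.
Brio's best replies: Small→Y; Large→X.
Only (Large, X) has each player best-responding; Nash payoffs (4, 6).
Sequential outcome (Large, X) coincides with the Nash profile (Large, X).

yes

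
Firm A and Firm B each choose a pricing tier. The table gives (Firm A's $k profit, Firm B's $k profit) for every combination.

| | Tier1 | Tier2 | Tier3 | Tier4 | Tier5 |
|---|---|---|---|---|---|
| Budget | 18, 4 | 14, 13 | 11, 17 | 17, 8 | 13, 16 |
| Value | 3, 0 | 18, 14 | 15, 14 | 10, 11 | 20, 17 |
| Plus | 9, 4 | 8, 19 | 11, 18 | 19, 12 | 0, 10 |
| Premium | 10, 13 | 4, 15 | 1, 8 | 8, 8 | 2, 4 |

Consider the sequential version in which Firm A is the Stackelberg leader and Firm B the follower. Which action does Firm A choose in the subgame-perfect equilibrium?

Backward induction with Firm A moving first.
- Budget: Firm B compares 4, 13, 17, 8, 16 and picks Tier3; Firm A would get 11.
- Value: Firm B compares 0, 14, 14, 11, 17 and picks Tier5; Firm A would get 20.
- Plus: Firm B compares 4, 19, 18, 12, 10 and picks Tier2; Firm A would get 8.
- Premium: Firm B compares 13, 15, 8, 8, 4 and picks Tier2; Firm A would get 4.
Among 11, 20, 8, 4, the best is 20 at Value. Subgame-perfect outcome: (Value, Tier5) with payoffs (20, 17).

Value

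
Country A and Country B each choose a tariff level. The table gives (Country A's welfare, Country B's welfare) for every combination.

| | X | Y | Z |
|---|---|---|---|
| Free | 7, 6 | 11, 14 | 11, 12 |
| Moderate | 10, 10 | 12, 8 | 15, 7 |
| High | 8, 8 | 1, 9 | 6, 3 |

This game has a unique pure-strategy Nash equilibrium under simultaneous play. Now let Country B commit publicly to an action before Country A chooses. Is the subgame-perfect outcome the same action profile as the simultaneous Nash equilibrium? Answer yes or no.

yes

Backward induction with Country B moving first.
- X → Country A plays Moderate (best of 7, 10, 8); Country B gets 10.
- Y → Country A plays Moderate (best of 11, 12, 1); Country B gets 8.
- Z → Country A plays Moderate (best of 11, 15, 6); Country B gets 7.
Country B's induced payoffs are 10, 8, 7, so Country B commits to X. Subgame-perfect outcome: (Moderate, X) with payoffs (10, 10).
Under simultaneous play:
Country A's best replies: X→Moderate; Y→Moderate; Z→Moderate.
Country B's best replies: Free→Y; Moderate→X; High→Y.
Only (Moderate, X) has each player best-responding; Nash payoffs (10, 10).
Sequential outcome (Moderate, X) coincides with the Nash profile (Moderate, X).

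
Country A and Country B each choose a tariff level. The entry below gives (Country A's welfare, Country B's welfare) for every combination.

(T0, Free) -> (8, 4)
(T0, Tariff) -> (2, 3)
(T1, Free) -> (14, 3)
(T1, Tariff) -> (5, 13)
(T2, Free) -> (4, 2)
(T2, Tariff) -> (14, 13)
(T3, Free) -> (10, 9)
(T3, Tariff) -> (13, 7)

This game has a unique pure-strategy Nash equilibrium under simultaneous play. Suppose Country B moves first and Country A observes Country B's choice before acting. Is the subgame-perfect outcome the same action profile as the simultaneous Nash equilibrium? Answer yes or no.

Solve by backward induction (Country B leads).
- Free → Country A plays T1 (best of 8, 14, 4, 10); Country B gets 3.
- Tariff → Country A plays T2 (best of 2, 5, 14, 13); Country B gets 13.
Among 3, 13, the best is 13 at Tariff. Subgame-perfect outcome: (T2, Tariff) with payoffs (14, 13).
For the simultaneous game, intersect best replies.
Country A's best replies: Free→T1; Tariff→T2.
Country B's best replies: T0→Free; T1→Tariff; T2→Tariff; T3→Free.
The unique mutual best reply is (T2, Tariff), giving (14, 13).
Sequential outcome (T2, Tariff) coincides with the Nash profile (T2, Tariff).

yes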